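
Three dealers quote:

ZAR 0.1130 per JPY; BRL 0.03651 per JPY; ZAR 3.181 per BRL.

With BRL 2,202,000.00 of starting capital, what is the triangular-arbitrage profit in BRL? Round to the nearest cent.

Profitable loop is BRL → ZAR → JPY → BRL:
BRL 2,202,000.00 × 3.181 = ZAR 7,004,562.00
ZAR 7,004,562.00 ÷ 0.1130 = JPY 61,987,274
JPY 61,987,274 × 0.03651 = BRL 2,263,155.39
Profit = BRL 2,263,155.39 − BRL 2,202,000.00

Profit: BRL 61,155.39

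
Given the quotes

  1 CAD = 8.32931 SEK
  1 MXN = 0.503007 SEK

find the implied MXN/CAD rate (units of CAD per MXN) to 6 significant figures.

1 MXN × 0.503007 = 0.503007 SEK
0.503007 SEK ÷ 8.32931 = 0.06039 CAD

MXN/CAD = 0.0603900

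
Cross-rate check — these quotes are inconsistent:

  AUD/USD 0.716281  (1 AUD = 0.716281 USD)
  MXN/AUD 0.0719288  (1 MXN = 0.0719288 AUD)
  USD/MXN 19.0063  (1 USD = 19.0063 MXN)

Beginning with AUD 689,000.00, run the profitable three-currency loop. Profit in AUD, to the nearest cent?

Profit: AUD 14,615.50

Profitable loop is AUD → MXN → USD → AUD:
AUD 689,000.00 ÷ 0.0719288 = MXN 9,578,916.93
MXN 9,578,916.93 ÷ 19.0063 = USD 503,986.41
USD 503,986.41 ÷ 0.716281 = AUD 703,615.50
Profit = AUD 703,615.50 − AUD 689,000.00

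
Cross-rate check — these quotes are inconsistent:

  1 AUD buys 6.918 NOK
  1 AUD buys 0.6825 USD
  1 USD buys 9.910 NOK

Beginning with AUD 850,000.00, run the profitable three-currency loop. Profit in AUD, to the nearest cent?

Profitable loop is AUD → NOK → USD → AUD:
AUD 850,000.00 × 6.918 = NOK 5,880,300.00
NOK 5,880,300.00 ÷ 9.910 = USD 593,370.33
USD 593,370.33 ÷ 0.6825 = AUD 869,407.08
Profit = AUD 869,407.08 − AUD 850,000.00

Profit: AUD 19,407.08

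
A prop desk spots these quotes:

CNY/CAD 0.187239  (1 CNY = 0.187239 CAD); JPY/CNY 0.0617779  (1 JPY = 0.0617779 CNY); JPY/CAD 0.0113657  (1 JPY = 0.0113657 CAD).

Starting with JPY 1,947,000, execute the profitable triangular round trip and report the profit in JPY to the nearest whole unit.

Profit: JPY 34,523

Profitable loop is JPY → CNY → CAD → JPY:
JPY 1,947,000 × 0.0617779 = CNY 120,281.57
CNY 120,281.57 × 0.187239 = CAD 22,521.40
CAD 22,521.40 ÷ 0.0113657 = JPY 1,981,523
Profit = JPY 1,981,523 − JPY 1,947,000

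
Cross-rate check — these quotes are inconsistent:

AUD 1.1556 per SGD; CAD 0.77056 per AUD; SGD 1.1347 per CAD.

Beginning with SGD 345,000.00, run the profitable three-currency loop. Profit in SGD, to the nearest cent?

Profit: SGD 3,589.37

Profitable loop is SGD → AUD → CAD → SGD:
SGD 345,000.00 × 1.1556 = AUD 398,682.00
AUD 398,682.00 × 0.77056 = CAD 307,208.40
CAD 307,208.40 × 1.1347 = SGD 348,589.37
Profit = SGD 348,589.37 − SGD 345,000.00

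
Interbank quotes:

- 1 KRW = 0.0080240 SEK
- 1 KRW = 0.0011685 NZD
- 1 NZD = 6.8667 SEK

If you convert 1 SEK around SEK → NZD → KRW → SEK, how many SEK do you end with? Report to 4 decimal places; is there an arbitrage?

1.0000 (no arbitrage)

Around SEK → NZD → KRW → SEK: 1 ÷ 6.8667 ÷ 0.0011685 × 0.0080240 = 1.000033
Product ≈ 1 (deviation 0.003%, within rounding noise).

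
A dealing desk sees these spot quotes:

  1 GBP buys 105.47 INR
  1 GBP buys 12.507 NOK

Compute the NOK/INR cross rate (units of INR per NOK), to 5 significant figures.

1 NOK ÷ 12.507 = 0.0799552 GBP
0.0799552 GBP × 105.47 = 8.43288 INR

NOK/INR = 8.4329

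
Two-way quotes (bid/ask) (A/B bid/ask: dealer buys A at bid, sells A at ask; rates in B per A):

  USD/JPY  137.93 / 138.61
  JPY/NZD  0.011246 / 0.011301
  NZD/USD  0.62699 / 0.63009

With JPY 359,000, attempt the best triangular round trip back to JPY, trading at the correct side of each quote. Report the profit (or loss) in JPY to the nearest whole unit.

Net profit: JPY 4,731

Best loop JPY → USD → NZD → JPY:
JPY 359,000 ÷ 138.61 (buy USD at ask) = USD 2,590.00
USD 2,590.00 ÷ 0.63009 (buy NZD at ask) = NZD 4,110.53
NZD 4,110.53 ÷ 0.011301 (buy JPY at ask) = JPY 363,731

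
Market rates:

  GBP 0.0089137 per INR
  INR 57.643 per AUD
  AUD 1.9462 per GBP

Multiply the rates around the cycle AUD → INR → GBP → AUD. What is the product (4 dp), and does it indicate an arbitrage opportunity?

Around AUD → INR → GBP → AUD: 1 × 57.643 × 0.0089137 × 1.9462 = 0.999982
Product ≈ 1 (deviation 0.002%, within rounding noise).

1.0000 (no arbitrage)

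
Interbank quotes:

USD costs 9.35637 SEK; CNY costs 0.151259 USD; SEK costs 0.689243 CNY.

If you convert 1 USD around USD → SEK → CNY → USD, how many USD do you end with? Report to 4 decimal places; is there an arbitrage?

Around USD → SEK → CNY → USD: 1 × 9.35637 × 0.689243 × 0.151259 = 0.975441
Product < 1; profitable direction is USD → CNY → SEK → USD.

0.9754 (arbitrage exists)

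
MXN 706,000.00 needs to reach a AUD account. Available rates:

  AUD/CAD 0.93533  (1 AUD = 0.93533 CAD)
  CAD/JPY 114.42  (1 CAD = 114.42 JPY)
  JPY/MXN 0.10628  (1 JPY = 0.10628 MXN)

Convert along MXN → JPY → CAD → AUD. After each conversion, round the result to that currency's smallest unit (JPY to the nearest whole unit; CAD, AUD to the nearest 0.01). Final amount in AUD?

AUD 62,070.66

MXN 706,000.00 ÷ 0.10628 = JPY 6,642,830
JPY 6,642,830 ÷ 114.42 = CAD 58,056.55
CAD 58,056.55 ÷ 0.93533 = AUD 62,070.66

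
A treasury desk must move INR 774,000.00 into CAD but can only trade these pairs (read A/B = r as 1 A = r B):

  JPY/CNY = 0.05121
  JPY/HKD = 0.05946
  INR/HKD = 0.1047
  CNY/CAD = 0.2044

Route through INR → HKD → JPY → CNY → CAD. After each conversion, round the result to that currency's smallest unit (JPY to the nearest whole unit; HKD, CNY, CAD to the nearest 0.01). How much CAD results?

INR 774,000.00 × 0.1047 = HKD 81,037.80
HKD 81,037.80 ÷ 0.05946 = JPY 1,362,896
JPY 1,362,896 × 0.05121 = CNY 69,793.90
CNY 69,793.90 × 0.2044 = CAD 14,265.87

CAD 14,265.87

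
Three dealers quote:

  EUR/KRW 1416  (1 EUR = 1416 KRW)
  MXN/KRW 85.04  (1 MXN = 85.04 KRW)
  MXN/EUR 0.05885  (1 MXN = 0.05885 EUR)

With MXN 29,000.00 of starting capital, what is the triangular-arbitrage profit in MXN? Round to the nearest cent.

Profit: MXN 594.54

Profitable loop is MXN → KRW → EUR → MXN:
MXN 29,000.00 × 85.04 = KRW 2,466,160
KRW 2,466,160 ÷ 1416 = EUR 1,741.64
EUR 1,741.64 ÷ 0.05885 = MXN 29,594.54
Profit = MXN 29,594.54 − MXN 29,000.00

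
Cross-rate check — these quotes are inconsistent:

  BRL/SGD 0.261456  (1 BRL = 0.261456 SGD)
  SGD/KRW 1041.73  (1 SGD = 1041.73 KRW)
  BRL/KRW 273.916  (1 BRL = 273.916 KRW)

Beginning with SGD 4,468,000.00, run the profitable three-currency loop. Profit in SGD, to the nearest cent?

Profitable loop is SGD → BRL → KRW → SGD:
SGD 4,468,000.00 ÷ 0.261456 = BRL 17,088,917.45
BRL 17,088,917.45 × 273.916 = KRW 4,680,927,911
KRW 4,680,927,911 ÷ 1041.73 = SGD 4,493,417.60
Profit = SGD 4,493,417.60 − SGD 4,468,000.00

Profit: SGD 25,417.60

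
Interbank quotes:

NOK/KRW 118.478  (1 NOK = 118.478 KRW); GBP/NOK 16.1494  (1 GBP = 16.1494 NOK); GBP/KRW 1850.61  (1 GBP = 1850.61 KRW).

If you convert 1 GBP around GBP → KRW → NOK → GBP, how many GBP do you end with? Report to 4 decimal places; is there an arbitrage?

Around GBP → KRW → NOK → GBP: 1 × 1850.61 ÷ 118.478 ÷ 16.1494 = 0.967210
Product < 1; profitable direction is GBP → NOK → KRW → GBP.

0.9672 (arbitrage exists)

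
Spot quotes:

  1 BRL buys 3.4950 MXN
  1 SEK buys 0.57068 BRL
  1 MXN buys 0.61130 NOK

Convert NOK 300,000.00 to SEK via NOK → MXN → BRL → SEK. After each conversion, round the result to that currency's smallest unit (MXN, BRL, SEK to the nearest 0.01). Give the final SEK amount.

NOK 300,000.00 ÷ 0.61130 = MXN 490,757.40
MXN 490,757.40 ÷ 3.4950 = BRL 140,417.00
BRL 140,417.00 ÷ 0.57068 = SEK 246,052.08

SEK 246,052.08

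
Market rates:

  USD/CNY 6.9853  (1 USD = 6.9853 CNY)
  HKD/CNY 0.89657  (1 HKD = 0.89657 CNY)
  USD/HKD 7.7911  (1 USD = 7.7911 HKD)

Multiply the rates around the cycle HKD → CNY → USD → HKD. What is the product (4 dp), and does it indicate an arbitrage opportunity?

Around HKD → CNY → USD → HKD: 1 × 0.89657 ÷ 6.9853 × 7.7911 = 0.999995
Product ≈ 1 (deviation 0.000%, within rounding noise).

1.0000 (no arbitrage)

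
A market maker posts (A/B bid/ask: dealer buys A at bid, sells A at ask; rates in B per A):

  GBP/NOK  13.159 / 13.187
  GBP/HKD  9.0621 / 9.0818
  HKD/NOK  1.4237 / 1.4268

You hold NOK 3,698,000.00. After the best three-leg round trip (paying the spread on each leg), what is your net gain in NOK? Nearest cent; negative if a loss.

Net profit: NOK 57,387.53

Best loop NOK → HKD → GBP → NOK:
NOK 3,698,000.00 ÷ 1.4268 (buy HKD at ask) = HKD 2,591,813.85
HKD 2,591,813.85 ÷ 9.0818 (buy GBP at ask) = GBP 285,385.48
GBP 285,385.48 × 13.159 (sell GBP at bid) = NOK 3,755,387.53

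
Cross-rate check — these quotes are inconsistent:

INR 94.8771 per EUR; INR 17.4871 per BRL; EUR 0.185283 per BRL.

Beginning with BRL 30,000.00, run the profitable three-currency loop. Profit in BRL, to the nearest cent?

Profit: BRL 157.85

Profitable loop is BRL → EUR → INR → BRL:
BRL 30,000.00 × 0.185283 = EUR 5,558.49
EUR 5,558.49 × 94.8771 = INR 527,373.41
INR 527,373.41 ÷ 17.4871 = BRL 30,157.85
Profit = BRL 30,157.85 − BRL 30,000.00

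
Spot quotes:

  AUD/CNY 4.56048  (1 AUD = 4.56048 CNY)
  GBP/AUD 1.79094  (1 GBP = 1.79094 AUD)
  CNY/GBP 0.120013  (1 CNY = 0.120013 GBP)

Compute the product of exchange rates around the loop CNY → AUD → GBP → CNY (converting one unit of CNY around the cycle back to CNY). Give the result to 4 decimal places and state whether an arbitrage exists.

Around CNY → AUD → GBP → CNY: 1 ÷ 4.56048 ÷ 1.79094 ÷ 0.120013 = 1.020188
Product > 1; profitable direction is CNY → AUD → GBP → CNY.

1.0202 (arbitrage exists)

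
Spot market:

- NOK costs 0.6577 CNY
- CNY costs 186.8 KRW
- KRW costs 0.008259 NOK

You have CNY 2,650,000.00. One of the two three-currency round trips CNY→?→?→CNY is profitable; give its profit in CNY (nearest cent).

Profit: CNY 38,921.07

Profitable loop is CNY → KRW → NOK → CNY:
CNY 2,650,000.00 × 186.8 = KRW 495,020,000
KRW 495,020,000 × 0.008259 = NOK 4,088,370.18
NOK 4,088,370.18 × 0.6577 = CNY 2,688,921.07
Profit = CNY 2,688,921.07 − CNY 2,650,000.00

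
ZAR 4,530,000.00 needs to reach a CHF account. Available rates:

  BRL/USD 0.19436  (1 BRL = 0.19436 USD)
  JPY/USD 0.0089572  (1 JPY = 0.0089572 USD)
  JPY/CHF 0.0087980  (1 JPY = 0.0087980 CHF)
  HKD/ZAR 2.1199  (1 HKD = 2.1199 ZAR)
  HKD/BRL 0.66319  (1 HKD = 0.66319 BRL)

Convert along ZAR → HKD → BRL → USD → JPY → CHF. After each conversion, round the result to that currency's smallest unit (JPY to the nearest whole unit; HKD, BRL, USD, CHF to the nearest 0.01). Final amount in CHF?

ZAR 4,530,000.00 ÷ 2.1199 = HKD 2,136,893.25
HKD 2,136,893.25 × 0.66319 = BRL 1,417,166.23
BRL 1,417,166.23 × 0.19436 = USD 275,440.43
USD 275,440.43 ÷ 0.0089572 = JPY 30,750,729
JPY 30,750,729 × 0.0087980 = CHF 270,544.91

CHF 270,544.91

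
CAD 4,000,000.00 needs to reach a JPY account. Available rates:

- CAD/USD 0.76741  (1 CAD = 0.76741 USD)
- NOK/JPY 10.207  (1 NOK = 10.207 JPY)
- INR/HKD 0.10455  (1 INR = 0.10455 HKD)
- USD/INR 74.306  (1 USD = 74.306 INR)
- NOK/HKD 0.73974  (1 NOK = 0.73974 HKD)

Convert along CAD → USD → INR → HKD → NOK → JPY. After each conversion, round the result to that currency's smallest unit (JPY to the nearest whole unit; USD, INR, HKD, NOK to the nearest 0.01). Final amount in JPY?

CAD 4,000,000.00 × 0.76741 = USD 3,069,640.00
USD 3,069,640.00 × 74.306 = INR 228,092,669.84
INR 228,092,669.84 × 0.10455 = HKD 23,847,088.63
HKD 23,847,088.63 ÷ 0.73974 = NOK 32,237,122.00
NOK 32,237,122.00 × 10.207 = JPY 329,044,304

JPY 329,044,304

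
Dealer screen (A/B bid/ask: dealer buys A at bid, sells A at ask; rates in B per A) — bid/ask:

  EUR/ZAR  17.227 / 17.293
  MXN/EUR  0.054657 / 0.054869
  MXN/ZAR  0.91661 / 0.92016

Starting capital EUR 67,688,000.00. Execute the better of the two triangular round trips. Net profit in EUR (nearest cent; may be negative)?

Net profit: EUR 1,575,395.17

Best loop EUR → ZAR → MXN → EUR:
EUR 67,688,000.00 × 17.227 (sell EUR at bid) = ZAR 1,166,061,176.00
ZAR 1,166,061,176.00 ÷ 0.92016 (buy MXN at ask) = MXN 1,267,237,410.89
MXN 1,267,237,410.89 × 0.054657 (sell MXN at bid) = EUR 69,263,395.17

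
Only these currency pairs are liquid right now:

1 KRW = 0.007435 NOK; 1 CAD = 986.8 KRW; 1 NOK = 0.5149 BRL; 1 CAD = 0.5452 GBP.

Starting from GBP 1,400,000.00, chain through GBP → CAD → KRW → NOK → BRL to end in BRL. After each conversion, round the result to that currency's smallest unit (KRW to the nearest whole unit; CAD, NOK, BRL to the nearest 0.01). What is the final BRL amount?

BRL 9,700,747.34

GBP 1,400,000.00 ÷ 0.5452 = CAD 2,567,865.00
CAD 2,567,865.00 × 986.8 = KRW 2,533,969,182
KRW 2,533,969,182 × 0.007435 = NOK 18,840,060.87
NOK 18,840,060.87 × 0.5149 = BRL 9,700,747.34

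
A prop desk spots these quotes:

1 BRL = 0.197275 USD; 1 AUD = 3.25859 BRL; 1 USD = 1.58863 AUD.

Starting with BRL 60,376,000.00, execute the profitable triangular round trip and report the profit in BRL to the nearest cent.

Profitable loop is BRL → USD → AUD → BRL:
BRL 60,376,000.00 × 0.197275 = USD 11,910,675.40
USD 11,910,675.40 × 1.58863 = AUD 18,921,656.26
AUD 18,921,656.26 × 3.25859 = BRL 61,657,919.87
Profit = BRL 61,657,919.87 − BRL 60,376,000.00

Profit: BRL 1,281,919.87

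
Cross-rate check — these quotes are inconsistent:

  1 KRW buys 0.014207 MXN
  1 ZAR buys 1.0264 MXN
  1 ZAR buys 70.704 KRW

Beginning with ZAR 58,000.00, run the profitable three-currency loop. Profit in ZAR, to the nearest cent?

Profit: ZAR 1,265.00

Profitable loop is ZAR → MXN → KRW → ZAR:
ZAR 58,000.00 × 1.0264 = MXN 59,531.20
MXN 59,531.20 ÷ 0.014207 = KRW 4,190,272
KRW 4,190,272 ÷ 70.704 = ZAR 59,265.00
Profit = ZAR 59,265.00 − ZAR 58,000.00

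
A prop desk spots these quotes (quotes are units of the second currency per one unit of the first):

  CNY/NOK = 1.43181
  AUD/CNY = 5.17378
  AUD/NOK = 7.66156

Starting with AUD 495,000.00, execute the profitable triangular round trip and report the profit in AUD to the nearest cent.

Profit: AUD 16,951.78

Profitable loop is AUD → NOK → CNY → AUD:
AUD 495,000.00 × 7.66156 = NOK 3,792,472.20
NOK 3,792,472.20 ÷ 1.43181 = CNY 2,648,725.88
CNY 2,648,725.88 ÷ 5.17378 = AUD 511,951.78
Profit = AUD 511,951.78 − AUD 495,000.00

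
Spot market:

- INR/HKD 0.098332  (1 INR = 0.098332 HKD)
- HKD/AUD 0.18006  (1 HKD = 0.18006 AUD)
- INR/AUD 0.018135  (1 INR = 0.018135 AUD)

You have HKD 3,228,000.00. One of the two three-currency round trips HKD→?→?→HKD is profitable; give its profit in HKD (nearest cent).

Profitable loop is HKD → INR → AUD → HKD:
HKD 3,228,000.00 ÷ 0.098332 = INR 32,827,563.76
INR 32,827,563.76 × 0.018135 = AUD 595,327.87
AUD 595,327.87 ÷ 0.18006 = HKD 3,306,274.96
Profit = HKD 3,306,274.96 − HKD 3,228,000.00

Profit: HKD 78,274.96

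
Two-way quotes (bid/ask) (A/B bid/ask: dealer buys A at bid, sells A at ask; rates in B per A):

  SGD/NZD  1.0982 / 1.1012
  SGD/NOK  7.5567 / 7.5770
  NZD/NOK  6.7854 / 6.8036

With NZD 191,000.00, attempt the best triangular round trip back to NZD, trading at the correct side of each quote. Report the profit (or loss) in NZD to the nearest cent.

Net profit: NZD 1,646.26

Best loop NZD → SGD → NOK → NZD:
NZD 191,000.00 ÷ 1.1012 (buy SGD at ask) = SGD 173,447.15
SGD 173,447.15 × 7.5567 (sell SGD at bid) = NOK 1,310,688.07
NOK 1,310,688.07 ÷ 6.8036 (buy NZD at ask) = NZD 192,646.26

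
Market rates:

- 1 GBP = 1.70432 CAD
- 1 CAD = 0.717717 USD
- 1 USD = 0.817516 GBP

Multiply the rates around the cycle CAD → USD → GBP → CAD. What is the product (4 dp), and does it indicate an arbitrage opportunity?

Around CAD → USD → GBP → CAD: 1 × 0.717717 × 0.817516 × 1.70432 = 1.000001
Product ≈ 1 (deviation 0.000%, within rounding noise).

1.0000 (no arbitrage)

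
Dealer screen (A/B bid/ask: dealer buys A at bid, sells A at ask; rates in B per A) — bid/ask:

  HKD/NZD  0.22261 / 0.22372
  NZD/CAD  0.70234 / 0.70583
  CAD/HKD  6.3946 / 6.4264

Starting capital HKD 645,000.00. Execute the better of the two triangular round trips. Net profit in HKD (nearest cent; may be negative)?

Best loop HKD → NZD → CAD → HKD:
HKD 645,000.00 × 0.22261 (sell HKD at bid) = NZD 143,583.45
NZD 143,583.45 × 0.70234 (sell NZD at bid) = CAD 100,844.40
CAD 100,844.40 × 6.3946 (sell CAD at bid) = HKD 644,859.60

Net result: HKD -140.40 (no profitable arbitrage after spreads)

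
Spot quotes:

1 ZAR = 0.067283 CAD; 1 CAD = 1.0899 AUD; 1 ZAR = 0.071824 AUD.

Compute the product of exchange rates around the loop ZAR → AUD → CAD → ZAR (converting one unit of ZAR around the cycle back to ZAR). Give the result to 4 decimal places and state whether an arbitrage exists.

Around ZAR → AUD → CAD → ZAR: 1 × 0.071824 ÷ 1.0899 ÷ 0.067283 = 0.979439
Product < 1; profitable direction is ZAR → CAD → AUD → ZAR.

0.9794 (arbitrage exists)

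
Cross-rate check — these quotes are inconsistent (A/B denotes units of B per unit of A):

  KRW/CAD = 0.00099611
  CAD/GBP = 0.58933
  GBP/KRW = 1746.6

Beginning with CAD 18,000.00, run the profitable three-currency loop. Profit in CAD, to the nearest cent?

Profit: CAD 455.75

Profitable loop is CAD → GBP → KRW → CAD:
CAD 18,000.00 × 0.58933 = GBP 10,607.94
GBP 10,607.94 × 1746.6 = KRW 18,527,828
KRW 18,527,828 × 0.00099611 = CAD 18,455.75
Profit = CAD 18,455.75 − CAD 18,000.00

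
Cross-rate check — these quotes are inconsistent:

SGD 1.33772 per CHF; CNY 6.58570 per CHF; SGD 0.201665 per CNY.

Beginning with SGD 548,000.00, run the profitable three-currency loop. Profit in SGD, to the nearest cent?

Profit: SGD 3,967.24

Profitable loop is SGD → CNY → CHF → SGD:
SGD 548,000.00 ÷ 0.201665 = CNY 2,717,377.83
CNY 2,717,377.83 ÷ 6.58570 = CHF 412,617.92
CHF 412,617.92 × 1.33772 = SGD 551,967.24
Profit = SGD 551,967.24 − SGD 548,000.00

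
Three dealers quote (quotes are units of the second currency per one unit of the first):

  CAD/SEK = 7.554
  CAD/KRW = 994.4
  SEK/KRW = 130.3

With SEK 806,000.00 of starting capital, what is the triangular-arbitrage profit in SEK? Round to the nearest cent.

Profitable loop is SEK → CAD → KRW → SEK:
SEK 806,000.00 ÷ 7.554 = CAD 106,698.44
CAD 106,698.44 × 994.4 = KRW 106,100,927
KRW 106,100,927 ÷ 130.3 = SEK 814,281.86
Profit = SEK 814,281.86 − SEK 806,000.00

Profit: SEK 8,281.86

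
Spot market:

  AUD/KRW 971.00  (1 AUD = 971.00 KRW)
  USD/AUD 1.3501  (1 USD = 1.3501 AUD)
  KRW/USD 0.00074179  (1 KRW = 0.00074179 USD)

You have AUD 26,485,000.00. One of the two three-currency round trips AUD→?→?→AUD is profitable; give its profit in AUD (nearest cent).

Profit: AUD 750,404.87

Profitable loop is AUD → USD → KRW → AUD:
AUD 26,485,000.00 ÷ 1.3501 = USD 19,617,065.40
USD 19,617,065.40 ÷ 0.00074179 = KRW 26,445,578,132
KRW 26,445,578,132 ÷ 971.00 = AUD 27,235,404.87
Profit = AUD 27,235,404.87 − AUD 26,485,000.00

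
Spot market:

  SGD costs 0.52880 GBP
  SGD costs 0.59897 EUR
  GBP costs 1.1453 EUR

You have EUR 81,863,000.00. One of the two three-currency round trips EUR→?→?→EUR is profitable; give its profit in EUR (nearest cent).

Profit: EUR 910,876.04

Profitable loop is EUR → SGD → GBP → EUR:
EUR 81,863,000.00 ÷ 0.59897 = SGD 136,672,955.24
SGD 136,672,955.24 × 0.52880 = GBP 72,272,658.73
GBP 72,272,658.73 × 1.1453 = EUR 82,773,876.04
Profit = EUR 82,773,876.04 − EUR 81,863,000.00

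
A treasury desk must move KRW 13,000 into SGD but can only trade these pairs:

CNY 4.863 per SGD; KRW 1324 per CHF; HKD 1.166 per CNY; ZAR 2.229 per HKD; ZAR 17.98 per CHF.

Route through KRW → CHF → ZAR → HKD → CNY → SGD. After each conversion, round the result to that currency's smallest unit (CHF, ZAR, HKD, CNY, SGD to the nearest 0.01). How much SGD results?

SGD 13.97

KRW 13,000 ÷ 1324 = CHF 9.82
CHF 9.82 × 17.98 = ZAR 176.56
ZAR 176.56 ÷ 2.229 = HKD 79.21
HKD 79.21 ÷ 1.166 = CNY 67.93
CNY 67.93 ÷ 4.863 = SGD 13.97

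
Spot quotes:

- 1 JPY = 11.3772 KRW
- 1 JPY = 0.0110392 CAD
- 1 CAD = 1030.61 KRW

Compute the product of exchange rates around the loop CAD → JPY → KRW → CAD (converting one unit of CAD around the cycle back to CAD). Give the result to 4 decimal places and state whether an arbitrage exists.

Around CAD → JPY → KRW → CAD: 1 ÷ 0.0110392 × 11.3772 ÷ 1030.61 = 1.000008
Product ≈ 1 (deviation 0.001%, within rounding noise).

1.0000 (no arbitrage)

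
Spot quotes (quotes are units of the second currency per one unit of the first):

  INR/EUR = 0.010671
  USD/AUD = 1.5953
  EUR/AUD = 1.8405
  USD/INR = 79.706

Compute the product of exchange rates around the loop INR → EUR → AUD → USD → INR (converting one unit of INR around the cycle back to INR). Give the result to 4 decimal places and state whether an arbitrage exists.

Around INR → EUR → AUD → USD → INR: 1 × 0.010671 × 1.8405 ÷ 1.5953 × 79.706 = 0.981272
Product < 1; profitable direction is INR → USD → AUD → EUR → INR.

0.9813 (arbitrage exists)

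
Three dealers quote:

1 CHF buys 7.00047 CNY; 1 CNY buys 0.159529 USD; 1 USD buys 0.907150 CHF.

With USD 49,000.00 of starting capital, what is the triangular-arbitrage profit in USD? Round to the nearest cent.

Profitable loop is USD → CHF → CNY → USD:
USD 49,000.00 × 0.907150 = CHF 44,450.35
CHF 44,450.35 × 7.00047 = CNY 311,173.34
CNY 311,173.34 × 0.159529 = USD 49,641.17
Profit = USD 49,641.17 − USD 49,000.00

Profit: USD 641.17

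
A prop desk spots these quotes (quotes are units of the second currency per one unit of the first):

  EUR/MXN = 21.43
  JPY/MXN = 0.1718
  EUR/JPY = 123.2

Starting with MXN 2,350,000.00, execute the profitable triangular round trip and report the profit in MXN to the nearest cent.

Profit: MXN 29,338.14

Profitable loop is MXN → JPY → EUR → MXN:
MXN 2,350,000.00 ÷ 0.1718 = JPY 13,678,696
JPY 13,678,696 ÷ 123.2 = EUR 111,028.38
EUR 111,028.38 × 21.43 = MXN 2,379,338.14
Profit = MXN 2,379,338.14 − MXN 2,350,000.00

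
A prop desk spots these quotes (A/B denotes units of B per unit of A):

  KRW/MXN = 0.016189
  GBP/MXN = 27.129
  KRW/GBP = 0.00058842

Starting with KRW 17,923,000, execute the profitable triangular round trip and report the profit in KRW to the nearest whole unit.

Profitable loop is KRW → MXN → GBP → KRW:
KRW 17,923,000 × 0.016189 = MXN 290,155.45
MXN 290,155.45 ÷ 27.129 = GBP 10,695.40
GBP 10,695.40 ÷ 0.00058842 = KRW 18,176,469
Profit = KRW 18,176,469 − KRW 17,923,000

Profit: KRW 253,469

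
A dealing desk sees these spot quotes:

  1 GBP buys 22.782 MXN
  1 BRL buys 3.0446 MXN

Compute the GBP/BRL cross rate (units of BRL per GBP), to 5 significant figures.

1 GBP × 22.782 = 22.782 MXN
22.782 MXN ÷ 3.0446 = 7.48276 BRL

GBP/BRL = 7.4828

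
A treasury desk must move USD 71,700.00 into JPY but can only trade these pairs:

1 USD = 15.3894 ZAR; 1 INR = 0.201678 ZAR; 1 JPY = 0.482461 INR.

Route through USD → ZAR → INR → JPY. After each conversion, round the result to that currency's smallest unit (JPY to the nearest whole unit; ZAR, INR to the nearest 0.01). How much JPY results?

JPY 11,340,184

USD 71,700.00 × 15.3894 = ZAR 1,103,419.98
ZAR 1,103,419.98 ÷ 0.201678 = INR 5,471,196.56
INR 5,471,196.56 ÷ 0.482461 = JPY 11,340,184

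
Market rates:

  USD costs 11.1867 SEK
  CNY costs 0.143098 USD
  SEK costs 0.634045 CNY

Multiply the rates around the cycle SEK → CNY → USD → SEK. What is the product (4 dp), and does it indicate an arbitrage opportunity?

1.0150 (arbitrage exists)

Around SEK → CNY → USD → SEK: 1 × 0.634045 × 0.143098 × 11.1867 = 1.014976
Product > 1; profitable direction is SEK → CNY → USD → SEK.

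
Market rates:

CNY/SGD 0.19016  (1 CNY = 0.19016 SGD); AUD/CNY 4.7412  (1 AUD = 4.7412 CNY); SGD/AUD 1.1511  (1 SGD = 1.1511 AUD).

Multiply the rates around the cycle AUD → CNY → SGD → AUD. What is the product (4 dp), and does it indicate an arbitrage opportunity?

Around AUD → CNY → SGD → AUD: 1 × 4.7412 × 0.19016 × 1.1511 = 1.037816
Product > 1; profitable direction is AUD → CNY → SGD → AUD.

1.0378 (arbitrage exists)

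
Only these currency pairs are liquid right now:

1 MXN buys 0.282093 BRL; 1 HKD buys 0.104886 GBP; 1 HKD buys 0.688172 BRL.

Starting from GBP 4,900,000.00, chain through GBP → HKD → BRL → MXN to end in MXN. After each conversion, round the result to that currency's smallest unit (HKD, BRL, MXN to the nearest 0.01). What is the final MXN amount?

GBP 4,900,000.00 ÷ 0.104886 = HKD 46,717,388.40
HKD 46,717,388.40 × 0.688172 = BRL 32,149,598.61
BRL 32,149,598.61 ÷ 0.282093 = MXN 113,968,083.61

MXN 113,968,083.61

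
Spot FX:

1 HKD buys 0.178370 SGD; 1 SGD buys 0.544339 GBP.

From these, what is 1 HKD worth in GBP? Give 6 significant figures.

HKD/GBP = 0.0970937

1 HKD × 0.178370 = 0.17837 SGD
0.17837 SGD × 0.544339 = 0.0970937 GBP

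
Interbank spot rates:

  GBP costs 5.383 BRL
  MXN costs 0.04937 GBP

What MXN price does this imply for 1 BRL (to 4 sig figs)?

1 BRL ÷ 5.383 = 0.18577 GBP
0.18577 GBP ÷ 0.04937 = 3.76281 MXN

BRL/MXN = 3.763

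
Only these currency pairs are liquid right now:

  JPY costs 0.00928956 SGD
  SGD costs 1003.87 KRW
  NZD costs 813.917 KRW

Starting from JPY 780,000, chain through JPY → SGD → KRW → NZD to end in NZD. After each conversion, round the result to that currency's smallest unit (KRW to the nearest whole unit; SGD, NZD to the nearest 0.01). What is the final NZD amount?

NZD 8,936.91

JPY 780,000 × 0.00928956 = SGD 7,245.86
SGD 7,245.86 × 1003.87 = KRW 7,273,901
KRW 7,273,901 ÷ 813.917 = NZD 8,936.91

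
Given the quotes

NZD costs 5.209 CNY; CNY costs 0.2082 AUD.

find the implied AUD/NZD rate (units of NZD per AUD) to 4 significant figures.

AUD/NZD = 0.9221

1 AUD ÷ 0.2082 = 4.80307 CNY
4.80307 CNY ÷ 5.209 = 0.922072 NZD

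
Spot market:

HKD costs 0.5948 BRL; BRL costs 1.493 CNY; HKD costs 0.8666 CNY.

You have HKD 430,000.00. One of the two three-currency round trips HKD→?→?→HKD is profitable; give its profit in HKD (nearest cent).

Profitable loop is HKD → BRL → CNY → HKD:
HKD 430,000.00 × 0.5948 = BRL 255,764.00
BRL 255,764.00 × 1.493 = CNY 381,855.65
CNY 381,855.65 ÷ 0.8666 = HKD 440,636.57
Profit = HKD 440,636.57 − HKD 430,000.00

Profit: HKD 10,636.57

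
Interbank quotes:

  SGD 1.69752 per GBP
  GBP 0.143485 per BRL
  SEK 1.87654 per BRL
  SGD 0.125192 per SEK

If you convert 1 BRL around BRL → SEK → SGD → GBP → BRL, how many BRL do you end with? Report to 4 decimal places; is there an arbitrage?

Around BRL → SEK → SGD → GBP → BRL: 1 × 1.87654 × 0.125192 ÷ 1.69752 ÷ 0.143485 = 0.964524
Product < 1; profitable direction is BRL → GBP → SGD → SEK → BRL.

0.9645 (arbitrage exists)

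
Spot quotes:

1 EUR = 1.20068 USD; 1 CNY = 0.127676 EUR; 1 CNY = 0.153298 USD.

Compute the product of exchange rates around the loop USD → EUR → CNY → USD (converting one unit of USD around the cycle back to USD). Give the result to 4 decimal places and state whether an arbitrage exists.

Around USD → EUR → CNY → USD: 1 ÷ 1.20068 ÷ 0.127676 × 0.153298 = 1.000000
Product ≈ 1 (deviation 0.000%, within rounding noise).

1.0000 (no arbitrage)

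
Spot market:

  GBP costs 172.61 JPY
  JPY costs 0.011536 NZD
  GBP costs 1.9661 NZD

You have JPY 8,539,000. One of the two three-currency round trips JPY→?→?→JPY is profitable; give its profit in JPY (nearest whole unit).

Profit: JPY 109,138

Profitable loop is JPY → NZD → GBP → JPY:
JPY 8,539,000 × 0.011536 = NZD 98,505.90
NZD 98,505.90 ÷ 1.9661 = GBP 50,102.18
GBP 50,102.18 × 172.61 = JPY 8,648,138
Profit = JPY 8,648,138 − JPY 8,539,000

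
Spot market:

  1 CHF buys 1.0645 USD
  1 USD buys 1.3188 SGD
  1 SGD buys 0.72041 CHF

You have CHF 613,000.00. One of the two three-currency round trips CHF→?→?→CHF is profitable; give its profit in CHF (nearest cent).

Profit: CHF 6,961.63

Profitable loop is CHF → USD → SGD → CHF:
CHF 613,000.00 × 1.0645 = USD 652,538.50
USD 652,538.50 × 1.3188 = SGD 860,567.77
SGD 860,567.77 × 0.72041 = CHF 619,961.63
Profit = CHF 619,961.63 − CHF 613,000.00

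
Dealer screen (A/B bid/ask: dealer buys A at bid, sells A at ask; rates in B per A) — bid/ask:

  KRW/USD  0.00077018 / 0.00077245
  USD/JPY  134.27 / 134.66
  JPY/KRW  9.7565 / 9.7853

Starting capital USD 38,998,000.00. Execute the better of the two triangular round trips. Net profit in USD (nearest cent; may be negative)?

Net profit: USD 348,636.16

Best loop USD → JPY → KRW → USD:
USD 38,998,000.00 × 134.27 (sell USD at bid) = JPY 5,236,261,460
JPY 5,236,261,460 × 9.7565 (sell JPY at bid) = KRW 51,087,584,934
KRW 51,087,584,934 × 0.00077018 (sell KRW at bid) = USD 39,346,636.16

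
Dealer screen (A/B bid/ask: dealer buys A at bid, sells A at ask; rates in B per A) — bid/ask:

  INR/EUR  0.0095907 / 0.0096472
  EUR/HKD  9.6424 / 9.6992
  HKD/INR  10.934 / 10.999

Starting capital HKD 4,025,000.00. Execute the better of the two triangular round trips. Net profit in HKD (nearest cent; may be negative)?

Net profit: HKD 44,868.75

Best loop HKD → INR → EUR → HKD:
HKD 4,025,000.00 × 10.934 (sell HKD at bid) = INR 44,009,350.00
INR 44,009,350.00 × 0.0095907 (sell INR at bid) = EUR 422,080.47
EUR 422,080.47 × 9.6424 (sell EUR at bid) = HKD 4,069,868.75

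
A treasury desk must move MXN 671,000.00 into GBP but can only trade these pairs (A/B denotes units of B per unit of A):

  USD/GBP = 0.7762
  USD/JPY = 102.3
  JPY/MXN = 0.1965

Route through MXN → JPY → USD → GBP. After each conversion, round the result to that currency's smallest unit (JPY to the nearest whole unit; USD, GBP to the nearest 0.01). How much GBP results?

GBP 25,909.43

MXN 671,000.00 ÷ 0.1965 = JPY 3,414,758
JPY 3,414,758 ÷ 102.3 = USD 33,379.84
USD 33,379.84 × 0.7762 = GBP 25,909.43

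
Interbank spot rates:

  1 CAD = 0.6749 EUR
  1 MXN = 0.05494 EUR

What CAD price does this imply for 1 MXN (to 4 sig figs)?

MXN/CAD = 0.08140

1 MXN × 0.05494 = 0.05494 EUR
0.05494 EUR ÷ 0.6749 = 0.0814047 CAD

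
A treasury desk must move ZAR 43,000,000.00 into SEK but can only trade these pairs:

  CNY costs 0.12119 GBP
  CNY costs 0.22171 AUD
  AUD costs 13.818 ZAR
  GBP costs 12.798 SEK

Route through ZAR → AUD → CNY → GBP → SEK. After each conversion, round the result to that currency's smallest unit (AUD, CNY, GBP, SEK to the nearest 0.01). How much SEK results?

SEK 21,769,420.91

ZAR 43,000,000.00 ÷ 13.818 = AUD 3,111,883.05
AUD 3,111,883.05 ÷ 0.22171 = CNY 14,035,826.30
CNY 14,035,826.30 × 0.12119 = GBP 1,701,001.79
GBP 1,701,001.79 × 12.798 = SEK 21,769,420.91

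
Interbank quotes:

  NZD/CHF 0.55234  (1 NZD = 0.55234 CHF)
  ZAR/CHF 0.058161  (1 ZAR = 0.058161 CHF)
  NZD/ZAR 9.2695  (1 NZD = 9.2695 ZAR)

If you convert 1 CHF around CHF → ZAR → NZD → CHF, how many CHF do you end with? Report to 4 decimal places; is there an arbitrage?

Around CHF → ZAR → NZD → CHF: 1 ÷ 0.058161 ÷ 9.2695 × 0.55234 = 1.024515
Product > 1; profitable direction is CHF → ZAR → NZD → CHF.

1.0245 (arbitrage exists)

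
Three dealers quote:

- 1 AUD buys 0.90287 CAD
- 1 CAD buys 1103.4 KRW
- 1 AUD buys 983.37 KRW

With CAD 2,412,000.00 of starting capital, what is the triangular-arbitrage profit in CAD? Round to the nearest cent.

Profit: CAD 31,534.93

Profitable loop is CAD → KRW → AUD → CAD:
CAD 2,412,000.00 × 1103.4 = KRW 2,661,400,800
KRW 2,661,400,800 ÷ 983.37 = AUD 2,706,408.37
AUD 2,706,408.37 × 0.90287 = CAD 2,443,534.93
Profit = CAD 2,443,534.93 − CAD 2,412,000.00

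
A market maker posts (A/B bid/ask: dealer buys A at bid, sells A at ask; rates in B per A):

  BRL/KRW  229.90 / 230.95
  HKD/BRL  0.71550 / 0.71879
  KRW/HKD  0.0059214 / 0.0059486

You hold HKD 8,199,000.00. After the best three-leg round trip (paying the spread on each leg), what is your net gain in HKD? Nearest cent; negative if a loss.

Best loop HKD → KRW → BRL → HKD:
HKD 8,199,000.00 ÷ 0.0059486 (buy KRW at ask) = KRW 1,378,307,501
KRW 1,378,307,501 ÷ 230.95 (buy BRL at ask) = BRL 5,967,990.91
BRL 5,967,990.91 ÷ 0.71879 (buy HKD at ask) = HKD 8,302,829.63

Net profit: HKD 103,829.63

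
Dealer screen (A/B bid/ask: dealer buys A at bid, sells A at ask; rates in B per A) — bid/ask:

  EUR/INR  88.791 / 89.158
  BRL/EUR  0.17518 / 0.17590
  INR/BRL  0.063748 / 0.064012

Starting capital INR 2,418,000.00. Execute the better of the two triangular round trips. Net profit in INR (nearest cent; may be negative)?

Best loop INR → EUR → BRL → INR:
INR 2,418,000.00 ÷ 89.158 (buy EUR at ask) = EUR 27,120.39
EUR 27,120.39 ÷ 0.17590 (buy BRL at ask) = BRL 154,180.74
BRL 154,180.74 ÷ 0.064012 (buy INR at ask) = INR 2,408,622.52

Net result: INR -9,377.48 (no profitable arbitrage after spreads)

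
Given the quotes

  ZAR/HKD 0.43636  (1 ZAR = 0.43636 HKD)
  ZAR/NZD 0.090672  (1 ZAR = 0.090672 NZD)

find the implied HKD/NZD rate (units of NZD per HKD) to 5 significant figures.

HKD/NZD = 0.20779

1 HKD ÷ 0.43636 = 2.29169 ZAR
2.29169 ZAR × 0.090672 = 0.207792 NZD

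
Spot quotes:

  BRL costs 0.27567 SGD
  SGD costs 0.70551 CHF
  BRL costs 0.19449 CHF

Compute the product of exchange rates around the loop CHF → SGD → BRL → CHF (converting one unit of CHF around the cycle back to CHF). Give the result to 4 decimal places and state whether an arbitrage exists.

Around CHF → SGD → BRL → CHF: 1 ÷ 0.70551 ÷ 0.27567 × 0.19449 = 1.000011
Product ≈ 1 (deviation 0.001%, within rounding noise).

1.0000 (no arbitrage)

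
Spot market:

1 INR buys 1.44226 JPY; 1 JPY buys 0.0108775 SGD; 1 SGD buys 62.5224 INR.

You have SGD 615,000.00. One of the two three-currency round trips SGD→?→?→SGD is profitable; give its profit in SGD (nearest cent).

Profit: SGD 11,998.97

Profitable loop is SGD → JPY → INR → SGD:
SGD 615,000.00 ÷ 0.0108775 = JPY 56,538,727
JPY 56,538,727 ÷ 1.44226 = INR 39,201,480.13
INR 39,201,480.13 ÷ 62.5224 = SGD 626,998.97
Profit = SGD 626,998.97 − SGD 615,000.00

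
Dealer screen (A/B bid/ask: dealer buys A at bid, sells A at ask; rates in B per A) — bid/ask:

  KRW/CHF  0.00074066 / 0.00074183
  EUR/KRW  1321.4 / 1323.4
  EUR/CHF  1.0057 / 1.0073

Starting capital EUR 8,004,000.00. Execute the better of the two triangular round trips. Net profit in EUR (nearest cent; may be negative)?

Best loop EUR → CHF → KRW → EUR:
EUR 8,004,000.00 × 1.0057 (sell EUR at bid) = CHF 8,049,622.80
CHF 8,049,622.80 ÷ 0.00074183 (buy KRW at ask) = KRW 10,851,034,334
KRW 10,851,034,334 ÷ 1323.4 (buy EUR at ask) = EUR 8,199,360.99

Net profit: EUR 195,360.99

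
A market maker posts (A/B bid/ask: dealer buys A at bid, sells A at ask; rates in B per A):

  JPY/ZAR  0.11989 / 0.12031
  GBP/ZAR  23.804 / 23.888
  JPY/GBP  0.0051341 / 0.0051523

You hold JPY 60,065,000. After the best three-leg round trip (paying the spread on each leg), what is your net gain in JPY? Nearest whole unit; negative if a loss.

Net profit: JPY 949,635

Best loop JPY → GBP → ZAR → JPY:
JPY 60,065,000 × 0.0051341 (sell JPY at bid) = GBP 308,379.72
GBP 308,379.72 × 23.804 (sell GBP at bid) = ZAR 7,340,670.77
ZAR 7,340,670.77 ÷ 0.12031 (buy JPY at ask) = JPY 61,014,635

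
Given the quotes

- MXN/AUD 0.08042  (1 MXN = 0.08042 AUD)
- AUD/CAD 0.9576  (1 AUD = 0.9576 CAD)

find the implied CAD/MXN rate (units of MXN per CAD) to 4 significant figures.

1 CAD ÷ 0.9576 = 1.04428 AUD
1.04428 AUD ÷ 0.08042 = 12.9853 MXN

CAD/MXN = 12.99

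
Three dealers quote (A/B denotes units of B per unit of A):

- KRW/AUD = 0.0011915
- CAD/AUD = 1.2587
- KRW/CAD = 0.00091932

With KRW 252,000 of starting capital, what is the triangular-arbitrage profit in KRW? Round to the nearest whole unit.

Profit: KRW 7,481

Profitable loop is KRW → AUD → CAD → KRW:
KRW 252,000 × 0.0011915 = AUD 300.26
AUD 300.26 ÷ 1.2587 = CAD 238.55
CAD 238.55 ÷ 0.00091932 = KRW 259,481
Profit = KRW 259,481 − KRW 252,000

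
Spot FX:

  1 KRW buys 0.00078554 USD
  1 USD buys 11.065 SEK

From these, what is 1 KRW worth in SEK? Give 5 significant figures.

1 KRW × 0.00078554 = 0.00078554 USD
0.00078554 USD × 11.065 = 0.008692 SEK

KRW/SEK = 0.0086920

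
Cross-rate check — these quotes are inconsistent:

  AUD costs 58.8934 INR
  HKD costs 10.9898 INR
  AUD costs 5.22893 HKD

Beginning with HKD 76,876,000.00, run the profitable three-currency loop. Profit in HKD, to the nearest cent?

Profit: HKD 1,911,040.77

Profitable loop is HKD → AUD → INR → HKD:
HKD 76,876,000.00 ÷ 5.22893 = AUD 14,702,051.85
AUD 14,702,051.85 × 58.8934 = INR 865,853,820.65
INR 865,853,820.65 ÷ 10.9898 = HKD 78,787,040.77
Profit = HKD 78,787,040.77 − HKD 76,876,000.00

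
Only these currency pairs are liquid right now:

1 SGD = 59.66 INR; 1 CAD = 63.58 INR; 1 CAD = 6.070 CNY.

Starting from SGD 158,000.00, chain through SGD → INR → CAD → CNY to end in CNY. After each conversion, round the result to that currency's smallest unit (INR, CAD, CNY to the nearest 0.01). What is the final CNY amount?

CNY 899,929.52

SGD 158,000.00 × 59.66 = INR 9,426,280.00
INR 9,426,280.00 ÷ 63.58 = CAD 148,258.57
CAD 148,258.57 × 6.070 = CNY 899,929.52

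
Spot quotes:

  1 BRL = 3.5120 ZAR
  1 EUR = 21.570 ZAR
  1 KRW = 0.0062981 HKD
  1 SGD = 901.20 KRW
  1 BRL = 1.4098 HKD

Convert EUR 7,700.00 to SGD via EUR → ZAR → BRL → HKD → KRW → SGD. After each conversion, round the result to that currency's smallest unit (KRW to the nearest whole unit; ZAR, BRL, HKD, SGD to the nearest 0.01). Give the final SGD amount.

EUR 7,700.00 × 21.570 = ZAR 166,089.00
ZAR 166,089.00 ÷ 3.5120 = BRL 47,291.86
BRL 47,291.86 × 1.4098 = HKD 66,672.06
HKD 66,672.06 ÷ 0.0062981 = KRW 10,586,059
KRW 10,586,059 ÷ 901.20 = SGD 11,746.63

SGD 11,746.63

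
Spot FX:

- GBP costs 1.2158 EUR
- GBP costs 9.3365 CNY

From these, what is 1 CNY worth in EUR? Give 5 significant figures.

1 CNY ÷ 9.3365 = 0.107107 GBP
0.107107 GBP × 1.2158 = 0.13022 EUR

CNY/EUR = 0.13022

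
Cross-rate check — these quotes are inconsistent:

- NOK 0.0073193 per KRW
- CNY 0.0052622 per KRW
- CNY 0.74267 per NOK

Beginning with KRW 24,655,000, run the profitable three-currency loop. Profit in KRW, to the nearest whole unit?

Profitable loop is KRW → NOK → CNY → KRW:
KRW 24,655,000 × 0.0073193 = NOK 180,457.34
NOK 180,457.34 × 0.74267 = CNY 134,020.25
CNY 134,020.25 ÷ 0.0052622 = KRW 25,468,483
Profit = KRW 25,468,483 − KRW 24,655,000

Profit: KRW 813,483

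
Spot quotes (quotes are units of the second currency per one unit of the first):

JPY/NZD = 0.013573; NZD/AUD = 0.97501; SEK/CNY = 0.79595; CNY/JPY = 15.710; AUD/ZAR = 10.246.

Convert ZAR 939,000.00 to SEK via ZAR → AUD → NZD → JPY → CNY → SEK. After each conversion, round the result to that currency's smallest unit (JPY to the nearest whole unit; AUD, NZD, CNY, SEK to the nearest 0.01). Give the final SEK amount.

ZAR 939,000.00 ÷ 10.246 = AUD 91,645.52
AUD 91,645.52 ÷ 0.97501 = NZD 93,994.44
NZD 93,994.44 ÷ 0.013573 = JPY 6,925,104
JPY 6,925,104 ÷ 15.710 = CNY 440,808.66
CNY 440,808.66 ÷ 0.79595 = SEK 553,814.51

SEK 553,814.51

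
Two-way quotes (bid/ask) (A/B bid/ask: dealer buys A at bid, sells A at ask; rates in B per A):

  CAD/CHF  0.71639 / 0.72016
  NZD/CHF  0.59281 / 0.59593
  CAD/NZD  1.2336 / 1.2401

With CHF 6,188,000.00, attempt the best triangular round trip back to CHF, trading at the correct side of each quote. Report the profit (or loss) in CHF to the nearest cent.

Net profit: CHF 95,638.49

Best loop CHF → CAD → NZD → CHF:
CHF 6,188,000.00 ÷ 0.72016 (buy CAD at ask) = CAD 8,592,534.99
CAD 8,592,534.99 × 1.2336 (sell CAD at bid) = NZD 10,599,751.17
NZD 10,599,751.17 × 0.59281 (sell NZD at bid) = CHF 6,283,638.49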